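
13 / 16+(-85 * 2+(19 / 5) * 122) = 23553 / 80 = 294.41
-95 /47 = -2.02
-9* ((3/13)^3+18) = -356157/2197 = -162.11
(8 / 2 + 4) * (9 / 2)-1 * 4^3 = -28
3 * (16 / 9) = 16 / 3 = 5.33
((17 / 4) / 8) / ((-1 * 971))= -17 / 31072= -0.00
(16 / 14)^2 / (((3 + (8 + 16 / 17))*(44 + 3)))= 1088 / 467509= 0.00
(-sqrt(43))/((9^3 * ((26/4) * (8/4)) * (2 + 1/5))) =-5 * sqrt(43)/104247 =-0.00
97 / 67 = 1.45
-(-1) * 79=79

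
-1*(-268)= 268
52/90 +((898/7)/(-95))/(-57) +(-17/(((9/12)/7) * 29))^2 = 2920308796/95634315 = 30.54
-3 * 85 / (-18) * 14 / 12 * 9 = 595 / 4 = 148.75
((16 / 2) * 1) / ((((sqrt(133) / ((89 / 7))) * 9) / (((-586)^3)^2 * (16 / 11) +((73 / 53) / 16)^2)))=13821848716596868115674049 * sqrt(133) / 2761629024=57720039191702667.85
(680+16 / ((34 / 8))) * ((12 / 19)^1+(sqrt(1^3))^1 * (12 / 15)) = 92992 / 95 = 978.86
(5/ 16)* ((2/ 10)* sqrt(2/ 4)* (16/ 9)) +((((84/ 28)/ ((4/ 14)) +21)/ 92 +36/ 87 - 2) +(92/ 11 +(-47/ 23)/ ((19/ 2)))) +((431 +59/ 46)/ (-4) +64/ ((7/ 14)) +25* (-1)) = sqrt(2)/ 18 +1022697/ 557612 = 1.91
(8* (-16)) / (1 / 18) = -2304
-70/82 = -35/41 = -0.85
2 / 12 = 1 / 6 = 0.17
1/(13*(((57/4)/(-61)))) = -0.33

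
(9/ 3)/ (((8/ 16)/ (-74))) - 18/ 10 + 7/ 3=-6652/ 15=-443.47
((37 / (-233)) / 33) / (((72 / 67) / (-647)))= 1603913 / 553608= 2.90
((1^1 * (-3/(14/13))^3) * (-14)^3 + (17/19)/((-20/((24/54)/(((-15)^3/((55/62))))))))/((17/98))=104004343793413/304144875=341956.59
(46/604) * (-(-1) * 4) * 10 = 460/151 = 3.05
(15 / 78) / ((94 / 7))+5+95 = 244435 / 2444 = 100.01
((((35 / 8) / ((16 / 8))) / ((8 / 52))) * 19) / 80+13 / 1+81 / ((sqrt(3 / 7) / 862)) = 8385 / 512+23274 * sqrt(21) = 106671.24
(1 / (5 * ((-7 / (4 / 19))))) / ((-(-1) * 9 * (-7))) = 4 / 41895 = 0.00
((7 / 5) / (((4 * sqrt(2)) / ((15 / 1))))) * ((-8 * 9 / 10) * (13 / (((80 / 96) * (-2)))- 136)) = 135891 * sqrt(2) / 50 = 3843.58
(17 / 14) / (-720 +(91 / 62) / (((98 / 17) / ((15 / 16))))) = -16864 / 9996045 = -0.00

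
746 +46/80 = 29863/40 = 746.58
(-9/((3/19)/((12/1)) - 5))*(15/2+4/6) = 5586/379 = 14.74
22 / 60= 11 / 30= 0.37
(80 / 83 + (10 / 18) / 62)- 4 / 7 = 130129 / 324198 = 0.40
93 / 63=31 / 21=1.48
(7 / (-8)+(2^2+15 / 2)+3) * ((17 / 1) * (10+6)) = 3706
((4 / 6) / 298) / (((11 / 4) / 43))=0.03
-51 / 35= -1.46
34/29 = 1.17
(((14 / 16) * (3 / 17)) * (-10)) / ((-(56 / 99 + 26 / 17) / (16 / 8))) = 10395 / 7052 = 1.47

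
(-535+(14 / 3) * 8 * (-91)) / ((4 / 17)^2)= -3409333 / 48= -71027.77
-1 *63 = -63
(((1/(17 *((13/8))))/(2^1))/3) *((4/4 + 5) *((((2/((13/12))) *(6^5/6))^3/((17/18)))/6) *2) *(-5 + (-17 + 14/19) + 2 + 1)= -501209670598262784/156828451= -3195910355.57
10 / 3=3.33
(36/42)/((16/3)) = 9/56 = 0.16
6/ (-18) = -1/ 3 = -0.33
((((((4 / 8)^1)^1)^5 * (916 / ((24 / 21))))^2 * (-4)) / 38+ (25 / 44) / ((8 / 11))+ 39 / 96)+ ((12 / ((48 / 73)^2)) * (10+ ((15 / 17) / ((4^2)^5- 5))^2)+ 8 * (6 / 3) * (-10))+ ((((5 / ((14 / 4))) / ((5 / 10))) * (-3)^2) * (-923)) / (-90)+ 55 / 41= 3382812906114817672258435 / 10645847293512662611968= 317.76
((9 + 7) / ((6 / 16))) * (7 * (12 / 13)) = 275.69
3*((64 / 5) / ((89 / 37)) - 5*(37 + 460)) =-3310371 / 445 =-7439.04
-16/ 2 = -8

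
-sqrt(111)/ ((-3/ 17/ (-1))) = -17 * sqrt(111)/ 3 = -59.70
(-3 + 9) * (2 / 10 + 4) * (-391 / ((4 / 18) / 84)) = -18622548 / 5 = -3724509.60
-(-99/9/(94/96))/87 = 176/1363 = 0.13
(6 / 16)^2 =9 / 64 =0.14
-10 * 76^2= -57760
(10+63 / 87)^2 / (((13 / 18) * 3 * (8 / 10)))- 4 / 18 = 13013603 / 196794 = 66.13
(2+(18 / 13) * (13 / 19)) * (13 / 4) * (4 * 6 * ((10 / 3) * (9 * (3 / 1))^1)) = 393120 / 19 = 20690.53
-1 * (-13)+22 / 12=89 / 6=14.83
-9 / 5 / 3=-3 / 5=-0.60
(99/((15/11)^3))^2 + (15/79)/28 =474163954147/311062500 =1524.34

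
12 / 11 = 1.09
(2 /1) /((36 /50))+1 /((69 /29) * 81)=15554 /5589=2.78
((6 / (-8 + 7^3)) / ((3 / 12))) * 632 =15168 / 335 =45.28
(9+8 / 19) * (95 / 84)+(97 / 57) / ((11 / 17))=233227 / 17556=13.28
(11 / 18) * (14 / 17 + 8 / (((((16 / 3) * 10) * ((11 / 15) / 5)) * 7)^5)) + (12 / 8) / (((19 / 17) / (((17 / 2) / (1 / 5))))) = 345291925821335225143 / 6000616512392527872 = 57.54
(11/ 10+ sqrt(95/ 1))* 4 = 22/ 5+ 4* sqrt(95) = 43.39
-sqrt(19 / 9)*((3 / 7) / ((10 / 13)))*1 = -0.81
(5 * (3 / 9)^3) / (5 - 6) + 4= 103 / 27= 3.81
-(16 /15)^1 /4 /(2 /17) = -34 /15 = -2.27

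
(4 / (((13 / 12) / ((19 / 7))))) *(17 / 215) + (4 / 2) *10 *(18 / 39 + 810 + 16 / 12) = 953012512 / 58695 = 16236.69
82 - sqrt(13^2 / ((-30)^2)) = 2447 / 30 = 81.57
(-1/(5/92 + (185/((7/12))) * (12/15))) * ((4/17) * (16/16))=-2576/2778259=-0.00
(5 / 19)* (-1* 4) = -20 / 19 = -1.05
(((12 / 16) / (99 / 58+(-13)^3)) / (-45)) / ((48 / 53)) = 1537 / 183350880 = 0.00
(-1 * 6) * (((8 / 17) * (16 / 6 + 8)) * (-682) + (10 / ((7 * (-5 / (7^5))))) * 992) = 486234752 / 17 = 28602044.24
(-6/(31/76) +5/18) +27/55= -427849/30690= -13.94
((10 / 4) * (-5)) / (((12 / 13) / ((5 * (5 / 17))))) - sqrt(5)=-8125 / 408 - sqrt(5)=-22.15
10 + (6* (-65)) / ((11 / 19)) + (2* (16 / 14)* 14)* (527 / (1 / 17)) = 3146268 / 11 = 286024.36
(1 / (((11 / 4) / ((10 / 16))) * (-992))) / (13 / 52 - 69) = 1 / 300080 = 0.00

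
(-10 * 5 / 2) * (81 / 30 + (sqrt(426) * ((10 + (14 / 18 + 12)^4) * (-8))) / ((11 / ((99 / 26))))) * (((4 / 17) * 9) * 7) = -17010 / 17 + 489905458000 * sqrt(426) / 17901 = 564857650.94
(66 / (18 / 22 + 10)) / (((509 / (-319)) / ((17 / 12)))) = -38599 / 7126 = -5.42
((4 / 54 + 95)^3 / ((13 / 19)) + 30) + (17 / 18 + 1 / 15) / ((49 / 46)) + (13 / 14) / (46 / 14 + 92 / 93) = 62611373303482009 / 49847787990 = 1256051.19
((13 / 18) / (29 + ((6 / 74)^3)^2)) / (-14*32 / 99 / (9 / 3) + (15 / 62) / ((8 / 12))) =-34121595513291 / 1569484365616165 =-0.02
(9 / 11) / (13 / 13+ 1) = 9 / 22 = 0.41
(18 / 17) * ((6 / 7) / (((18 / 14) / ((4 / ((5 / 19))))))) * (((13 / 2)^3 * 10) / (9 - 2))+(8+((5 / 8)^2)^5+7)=539772250775999 / 127775277056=4224.39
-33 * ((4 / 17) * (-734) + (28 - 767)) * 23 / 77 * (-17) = -1069431 / 7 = -152775.86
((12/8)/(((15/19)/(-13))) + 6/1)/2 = -187/20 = -9.35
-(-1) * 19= 19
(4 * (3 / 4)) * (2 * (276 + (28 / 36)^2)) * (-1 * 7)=-313670 / 27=-11617.41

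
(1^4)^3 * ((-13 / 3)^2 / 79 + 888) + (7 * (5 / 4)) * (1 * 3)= 2600803 / 2844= 914.49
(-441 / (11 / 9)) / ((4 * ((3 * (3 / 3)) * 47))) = -1323 / 2068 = -0.64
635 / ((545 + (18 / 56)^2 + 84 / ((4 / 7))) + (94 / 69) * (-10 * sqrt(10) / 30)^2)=309158640 / 337697149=0.92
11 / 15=0.73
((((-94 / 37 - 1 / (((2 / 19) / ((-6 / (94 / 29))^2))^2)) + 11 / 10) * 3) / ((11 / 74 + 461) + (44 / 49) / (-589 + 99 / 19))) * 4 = -66457702537829526 / 2407025766044285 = -27.61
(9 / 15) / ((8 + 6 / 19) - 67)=-57 / 5575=-0.01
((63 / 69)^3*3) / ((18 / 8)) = 12348 / 12167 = 1.01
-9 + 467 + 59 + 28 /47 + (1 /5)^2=608222 /1175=517.64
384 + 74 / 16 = 3109 / 8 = 388.62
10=10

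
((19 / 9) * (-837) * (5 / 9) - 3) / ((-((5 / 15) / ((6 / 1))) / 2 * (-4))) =-8862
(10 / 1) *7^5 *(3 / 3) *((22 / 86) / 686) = 2695 / 43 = 62.67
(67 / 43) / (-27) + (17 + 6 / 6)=20831 / 1161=17.94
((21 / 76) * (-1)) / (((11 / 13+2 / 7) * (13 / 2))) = -0.04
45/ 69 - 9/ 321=1536/ 2461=0.62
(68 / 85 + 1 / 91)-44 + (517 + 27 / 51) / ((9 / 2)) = 4999577 / 69615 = 71.82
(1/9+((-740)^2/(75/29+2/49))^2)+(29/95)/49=25367474327876969080724/583818932655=43450927863.05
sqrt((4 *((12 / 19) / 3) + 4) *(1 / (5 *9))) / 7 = 2 *sqrt(2185) / 1995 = 0.05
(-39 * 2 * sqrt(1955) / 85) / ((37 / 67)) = -5226 * sqrt(1955) / 3145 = -73.47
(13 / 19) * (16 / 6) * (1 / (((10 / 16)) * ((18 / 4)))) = 1664 / 2565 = 0.65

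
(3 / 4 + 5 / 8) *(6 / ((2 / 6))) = 99 / 4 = 24.75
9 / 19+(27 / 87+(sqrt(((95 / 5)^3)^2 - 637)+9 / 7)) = 7983 / 3857+2 * sqrt(11761311) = 6861.02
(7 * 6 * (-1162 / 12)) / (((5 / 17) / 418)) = -28900102 / 5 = -5780020.40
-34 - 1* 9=-43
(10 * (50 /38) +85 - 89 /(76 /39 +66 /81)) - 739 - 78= -13841801 /18430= -751.05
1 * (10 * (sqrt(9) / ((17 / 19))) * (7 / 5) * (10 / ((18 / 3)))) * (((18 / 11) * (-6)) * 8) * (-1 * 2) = 12290.05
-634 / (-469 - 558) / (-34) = -317 / 17459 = -0.02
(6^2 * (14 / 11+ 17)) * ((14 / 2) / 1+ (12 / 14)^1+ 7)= 752544 / 77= 9773.30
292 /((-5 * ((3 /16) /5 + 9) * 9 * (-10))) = 2336 /32535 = 0.07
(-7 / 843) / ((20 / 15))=-7 / 1124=-0.01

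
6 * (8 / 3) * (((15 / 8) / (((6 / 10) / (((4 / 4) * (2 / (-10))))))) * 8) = -80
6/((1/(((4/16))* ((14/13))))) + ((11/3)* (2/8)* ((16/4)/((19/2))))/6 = 1.68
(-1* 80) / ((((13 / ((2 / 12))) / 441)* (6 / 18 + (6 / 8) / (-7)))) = -493920 / 247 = -1999.68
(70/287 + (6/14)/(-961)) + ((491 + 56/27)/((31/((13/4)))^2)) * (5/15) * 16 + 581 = 13630912573/22340367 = 610.15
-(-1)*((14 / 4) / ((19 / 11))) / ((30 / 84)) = 539 / 95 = 5.67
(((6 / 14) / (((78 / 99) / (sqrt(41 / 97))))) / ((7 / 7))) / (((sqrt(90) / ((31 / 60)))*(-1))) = -341*sqrt(39770) / 3530800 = -0.02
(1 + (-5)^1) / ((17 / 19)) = -76 / 17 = -4.47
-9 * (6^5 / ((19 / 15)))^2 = -122444006400 / 361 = -339180073.13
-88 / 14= -44 / 7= -6.29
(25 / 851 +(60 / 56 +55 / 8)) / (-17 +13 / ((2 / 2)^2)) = -380095 / 190624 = -1.99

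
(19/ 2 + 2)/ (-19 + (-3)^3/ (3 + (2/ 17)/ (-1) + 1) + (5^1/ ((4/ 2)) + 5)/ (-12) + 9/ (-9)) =-1012/ 2427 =-0.42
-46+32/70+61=541/35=15.46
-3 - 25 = -28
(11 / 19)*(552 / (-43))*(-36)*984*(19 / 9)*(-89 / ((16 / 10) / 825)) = -1096758036000 / 43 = -25506000837.21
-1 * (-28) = 28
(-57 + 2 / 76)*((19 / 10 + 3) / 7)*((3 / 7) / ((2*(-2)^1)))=1299 / 304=4.27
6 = 6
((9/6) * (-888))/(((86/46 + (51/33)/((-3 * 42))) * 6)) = -119.53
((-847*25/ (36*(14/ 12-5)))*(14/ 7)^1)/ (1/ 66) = 465850/ 23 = 20254.35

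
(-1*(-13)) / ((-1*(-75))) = 13 / 75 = 0.17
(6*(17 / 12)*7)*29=3451 / 2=1725.50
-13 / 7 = -1.86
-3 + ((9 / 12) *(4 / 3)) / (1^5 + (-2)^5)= -94 / 31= -3.03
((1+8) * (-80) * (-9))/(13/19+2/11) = 1354320/181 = 7482.43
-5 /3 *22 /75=-22 /45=-0.49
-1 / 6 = -0.17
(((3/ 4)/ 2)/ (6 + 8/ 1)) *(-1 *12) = -9/ 28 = -0.32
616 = 616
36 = 36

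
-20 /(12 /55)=-275 /3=-91.67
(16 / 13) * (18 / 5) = 288 / 65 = 4.43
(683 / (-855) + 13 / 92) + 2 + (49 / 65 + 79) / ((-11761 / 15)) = 785369873 / 632977020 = 1.24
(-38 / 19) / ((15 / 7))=-0.93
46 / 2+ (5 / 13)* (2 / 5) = 301 / 13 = 23.15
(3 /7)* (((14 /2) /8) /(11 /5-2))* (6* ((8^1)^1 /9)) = 10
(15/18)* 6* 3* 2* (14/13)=420/13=32.31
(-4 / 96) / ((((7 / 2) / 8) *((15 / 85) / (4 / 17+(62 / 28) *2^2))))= -2164 / 441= -4.91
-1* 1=-1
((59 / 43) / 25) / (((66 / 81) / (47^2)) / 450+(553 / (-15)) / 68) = -0.10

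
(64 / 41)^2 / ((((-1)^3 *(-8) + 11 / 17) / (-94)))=-6545408 / 247107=-26.49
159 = 159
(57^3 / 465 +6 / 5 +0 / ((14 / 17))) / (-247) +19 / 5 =83566 / 38285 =2.18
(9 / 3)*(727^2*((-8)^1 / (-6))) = 2114116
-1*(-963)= 963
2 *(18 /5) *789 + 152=29164 /5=5832.80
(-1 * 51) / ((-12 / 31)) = 527 / 4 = 131.75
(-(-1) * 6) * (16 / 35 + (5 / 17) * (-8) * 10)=-82368 / 595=-138.43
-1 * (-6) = 6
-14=-14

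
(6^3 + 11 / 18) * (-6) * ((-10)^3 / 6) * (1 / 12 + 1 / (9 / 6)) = 487375 / 3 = 162458.33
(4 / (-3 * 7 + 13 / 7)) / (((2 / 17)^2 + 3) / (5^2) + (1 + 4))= -0.04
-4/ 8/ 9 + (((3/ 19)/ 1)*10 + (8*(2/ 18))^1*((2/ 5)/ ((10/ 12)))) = 16673/ 8550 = 1.95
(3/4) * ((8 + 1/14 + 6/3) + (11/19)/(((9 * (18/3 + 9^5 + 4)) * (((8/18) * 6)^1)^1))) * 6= 45.32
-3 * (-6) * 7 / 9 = 14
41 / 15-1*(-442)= 6671 / 15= 444.73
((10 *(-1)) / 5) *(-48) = 96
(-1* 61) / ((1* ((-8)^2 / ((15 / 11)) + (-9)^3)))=915 / 10231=0.09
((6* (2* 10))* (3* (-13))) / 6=-780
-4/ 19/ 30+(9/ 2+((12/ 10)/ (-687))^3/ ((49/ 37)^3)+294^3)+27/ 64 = 16371995062622150625288523/ 644257569368616000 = 25412188.91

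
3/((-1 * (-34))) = 3/34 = 0.09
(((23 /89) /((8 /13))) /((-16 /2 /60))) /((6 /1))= -1495 /2848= -0.52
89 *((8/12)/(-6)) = -89/9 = -9.89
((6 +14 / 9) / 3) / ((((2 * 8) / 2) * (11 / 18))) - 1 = -16 / 33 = -0.48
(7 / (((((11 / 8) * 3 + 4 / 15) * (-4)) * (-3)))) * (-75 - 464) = -37730 / 527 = -71.59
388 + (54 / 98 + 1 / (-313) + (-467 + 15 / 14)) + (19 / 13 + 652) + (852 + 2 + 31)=582623499 / 398762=1461.08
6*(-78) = -468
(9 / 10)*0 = 0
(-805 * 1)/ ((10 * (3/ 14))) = -1127/ 3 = -375.67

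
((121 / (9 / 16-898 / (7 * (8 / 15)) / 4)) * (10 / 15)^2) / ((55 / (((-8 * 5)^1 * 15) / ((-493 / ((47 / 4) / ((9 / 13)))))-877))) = 390092164 / 27753435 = 14.06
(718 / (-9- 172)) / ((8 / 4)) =-359 / 181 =-1.98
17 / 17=1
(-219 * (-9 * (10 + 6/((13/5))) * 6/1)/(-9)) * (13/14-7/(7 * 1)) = 105120/91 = 1155.16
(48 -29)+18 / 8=85 / 4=21.25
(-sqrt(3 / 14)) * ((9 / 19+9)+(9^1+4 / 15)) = -763 * sqrt(42) / 570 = -8.68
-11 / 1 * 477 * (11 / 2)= -57717 / 2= -28858.50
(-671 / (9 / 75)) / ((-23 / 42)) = 234850 / 23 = 10210.87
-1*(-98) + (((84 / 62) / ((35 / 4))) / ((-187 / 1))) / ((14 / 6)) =19883638 / 202895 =98.00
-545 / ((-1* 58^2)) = 545 / 3364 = 0.16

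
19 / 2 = 9.50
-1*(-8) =8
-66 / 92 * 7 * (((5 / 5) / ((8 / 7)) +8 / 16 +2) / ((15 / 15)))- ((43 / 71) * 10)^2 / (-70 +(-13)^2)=-3180674183 / 183653712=-17.32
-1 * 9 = -9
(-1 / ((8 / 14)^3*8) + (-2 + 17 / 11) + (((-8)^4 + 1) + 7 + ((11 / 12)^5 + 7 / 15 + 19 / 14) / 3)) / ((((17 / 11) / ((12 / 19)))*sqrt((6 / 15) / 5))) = 1179407093021*sqrt(2) / 281304576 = 5929.28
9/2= 4.50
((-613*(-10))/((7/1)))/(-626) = -3065/2191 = -1.40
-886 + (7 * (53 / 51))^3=-66463975 / 132651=-501.04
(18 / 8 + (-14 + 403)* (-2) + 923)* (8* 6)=7068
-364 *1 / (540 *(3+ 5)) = -91 / 1080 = -0.08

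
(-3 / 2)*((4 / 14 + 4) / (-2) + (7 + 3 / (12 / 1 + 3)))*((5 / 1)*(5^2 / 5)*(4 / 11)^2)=-21240 / 847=-25.08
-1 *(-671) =671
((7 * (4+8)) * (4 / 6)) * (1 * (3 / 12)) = 14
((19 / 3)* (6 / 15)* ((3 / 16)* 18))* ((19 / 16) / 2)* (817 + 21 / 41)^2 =912527399169 / 268960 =3392799.67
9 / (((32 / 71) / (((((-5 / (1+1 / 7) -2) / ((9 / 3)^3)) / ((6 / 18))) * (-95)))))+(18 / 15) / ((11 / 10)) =3787017 / 2816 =1344.82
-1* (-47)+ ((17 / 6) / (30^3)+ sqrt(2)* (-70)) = 7614017 / 162000-70* sqrt(2) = -51.99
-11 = -11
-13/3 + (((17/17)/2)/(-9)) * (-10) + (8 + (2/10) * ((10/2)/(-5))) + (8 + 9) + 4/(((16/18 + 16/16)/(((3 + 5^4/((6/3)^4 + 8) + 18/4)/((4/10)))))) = 607703/3060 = 198.60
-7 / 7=-1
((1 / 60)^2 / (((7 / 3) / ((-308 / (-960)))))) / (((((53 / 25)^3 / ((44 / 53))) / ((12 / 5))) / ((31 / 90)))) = 18755 / 6817375584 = 0.00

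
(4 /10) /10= 1 /25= 0.04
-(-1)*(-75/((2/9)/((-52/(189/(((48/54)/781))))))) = 5200/49203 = 0.11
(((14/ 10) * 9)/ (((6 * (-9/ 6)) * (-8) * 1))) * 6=21/ 20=1.05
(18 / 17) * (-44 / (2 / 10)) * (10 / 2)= -19800 / 17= -1164.71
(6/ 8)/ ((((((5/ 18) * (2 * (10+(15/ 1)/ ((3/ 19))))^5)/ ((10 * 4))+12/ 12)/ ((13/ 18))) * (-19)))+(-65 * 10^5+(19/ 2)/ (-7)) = -6500001.36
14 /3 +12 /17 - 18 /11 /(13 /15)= 25412 /7293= 3.48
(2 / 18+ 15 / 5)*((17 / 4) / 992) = 119 / 8928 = 0.01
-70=-70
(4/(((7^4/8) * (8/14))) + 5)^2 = 2968729/117649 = 25.23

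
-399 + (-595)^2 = 353626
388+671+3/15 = 5296/5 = 1059.20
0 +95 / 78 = 95 / 78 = 1.22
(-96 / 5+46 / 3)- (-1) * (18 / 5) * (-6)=-382 / 15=-25.47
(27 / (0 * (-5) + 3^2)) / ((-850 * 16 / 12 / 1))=-9 / 3400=-0.00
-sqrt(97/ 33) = -sqrt(3201)/ 33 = -1.71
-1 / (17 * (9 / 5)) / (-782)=5 / 119646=0.00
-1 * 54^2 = -2916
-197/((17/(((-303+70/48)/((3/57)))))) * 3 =27088091/136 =199177.14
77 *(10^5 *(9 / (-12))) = -5775000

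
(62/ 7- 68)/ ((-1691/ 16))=6624/ 11837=0.56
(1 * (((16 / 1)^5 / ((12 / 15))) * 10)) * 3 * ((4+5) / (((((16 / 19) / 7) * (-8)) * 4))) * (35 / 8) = -402192000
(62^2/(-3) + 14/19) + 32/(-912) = -24332/19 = -1280.63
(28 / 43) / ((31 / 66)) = 1848 / 1333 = 1.39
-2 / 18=-1 / 9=-0.11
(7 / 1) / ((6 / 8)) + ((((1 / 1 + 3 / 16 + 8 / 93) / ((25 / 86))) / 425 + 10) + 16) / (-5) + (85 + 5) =94.13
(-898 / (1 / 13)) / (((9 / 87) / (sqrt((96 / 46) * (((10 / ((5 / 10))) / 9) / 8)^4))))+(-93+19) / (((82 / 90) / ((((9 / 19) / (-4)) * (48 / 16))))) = 44955 / 1558 - 8463650 * sqrt(69) / 5589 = -12550.20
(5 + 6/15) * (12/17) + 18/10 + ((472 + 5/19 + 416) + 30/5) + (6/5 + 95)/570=43607117/48450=900.04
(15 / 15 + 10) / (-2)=-11 / 2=-5.50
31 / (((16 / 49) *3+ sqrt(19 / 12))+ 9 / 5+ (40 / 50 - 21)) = -388985520 / 217449413 - 3721550 *sqrt(57) / 217449413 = -1.92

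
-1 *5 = -5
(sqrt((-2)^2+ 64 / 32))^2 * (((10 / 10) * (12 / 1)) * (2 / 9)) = 16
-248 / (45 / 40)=-1984 / 9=-220.44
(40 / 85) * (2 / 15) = 16 / 255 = 0.06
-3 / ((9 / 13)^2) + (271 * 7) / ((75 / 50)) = 33977 / 27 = 1258.41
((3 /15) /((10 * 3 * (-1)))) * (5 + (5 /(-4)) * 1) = -1 /40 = -0.02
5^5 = 3125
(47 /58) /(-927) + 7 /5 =376127 /268830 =1.40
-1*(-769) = 769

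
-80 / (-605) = 16 / 121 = 0.13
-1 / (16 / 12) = -3 / 4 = -0.75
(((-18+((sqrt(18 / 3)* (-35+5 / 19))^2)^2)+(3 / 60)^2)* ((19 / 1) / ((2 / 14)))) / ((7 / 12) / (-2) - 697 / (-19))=57379581962201541 / 299539750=191559156.88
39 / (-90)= -13 / 30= -0.43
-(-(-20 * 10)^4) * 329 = 526400000000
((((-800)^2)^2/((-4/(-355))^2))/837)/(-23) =-3226240000000000/19251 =-167588177237.55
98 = 98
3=3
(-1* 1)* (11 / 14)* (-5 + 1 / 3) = 11 / 3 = 3.67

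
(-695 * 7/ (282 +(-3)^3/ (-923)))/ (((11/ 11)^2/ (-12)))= 17961580/ 86771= 207.00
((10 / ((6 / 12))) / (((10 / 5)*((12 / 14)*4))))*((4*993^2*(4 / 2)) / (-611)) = -23007810 / 611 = -37655.99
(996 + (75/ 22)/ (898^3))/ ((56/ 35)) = 79337960771895/ 127450539392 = 622.50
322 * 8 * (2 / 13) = 5152 / 13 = 396.31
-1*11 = -11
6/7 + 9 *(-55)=-3459/7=-494.14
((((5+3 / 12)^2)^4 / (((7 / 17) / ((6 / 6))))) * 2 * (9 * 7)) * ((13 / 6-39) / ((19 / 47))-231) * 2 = -70833554148359331 / 622592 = -113772027504.95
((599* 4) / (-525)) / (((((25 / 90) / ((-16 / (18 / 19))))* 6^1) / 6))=728384 / 2625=277.48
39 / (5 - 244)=-39 / 239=-0.16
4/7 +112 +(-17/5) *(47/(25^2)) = 2456907/21875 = 112.32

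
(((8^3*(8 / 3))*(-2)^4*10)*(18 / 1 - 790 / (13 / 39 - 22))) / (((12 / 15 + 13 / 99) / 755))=57802162176000 / 5993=9644946133.16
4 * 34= 136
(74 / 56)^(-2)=784 / 1369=0.57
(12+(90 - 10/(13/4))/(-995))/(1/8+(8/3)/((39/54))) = 246544/79003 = 3.12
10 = 10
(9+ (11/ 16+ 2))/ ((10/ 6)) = 561/ 80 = 7.01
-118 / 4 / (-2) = 59 / 4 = 14.75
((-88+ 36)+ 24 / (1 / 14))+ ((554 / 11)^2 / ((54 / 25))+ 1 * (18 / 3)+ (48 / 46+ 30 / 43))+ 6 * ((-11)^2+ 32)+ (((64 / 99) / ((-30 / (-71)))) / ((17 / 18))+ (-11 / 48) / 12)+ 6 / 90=2385.71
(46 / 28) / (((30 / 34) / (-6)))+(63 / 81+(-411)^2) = 53206841 / 315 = 168910.61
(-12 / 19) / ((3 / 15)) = -60 / 19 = -3.16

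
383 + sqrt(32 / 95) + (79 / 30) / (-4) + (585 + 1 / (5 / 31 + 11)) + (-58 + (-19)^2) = 4 *sqrt(190) / 95 + 26374153 / 20760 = 1271.01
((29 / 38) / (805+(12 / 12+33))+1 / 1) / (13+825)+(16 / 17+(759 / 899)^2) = 1.66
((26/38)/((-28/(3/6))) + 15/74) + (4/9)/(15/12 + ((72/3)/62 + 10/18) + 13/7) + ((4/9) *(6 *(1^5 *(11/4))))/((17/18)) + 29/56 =5344871507/622742708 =8.58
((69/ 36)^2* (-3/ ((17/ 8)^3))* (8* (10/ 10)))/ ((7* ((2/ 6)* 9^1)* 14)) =-67712/ 2166633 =-0.03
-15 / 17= -0.88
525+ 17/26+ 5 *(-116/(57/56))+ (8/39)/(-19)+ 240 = 290203/1482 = 195.82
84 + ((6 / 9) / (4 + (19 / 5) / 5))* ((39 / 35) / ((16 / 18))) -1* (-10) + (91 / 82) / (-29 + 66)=476175587 / 5054644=94.21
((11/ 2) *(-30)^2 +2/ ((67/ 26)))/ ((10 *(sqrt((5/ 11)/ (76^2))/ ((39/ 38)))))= 12936378 *sqrt(55)/ 1675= 57276.86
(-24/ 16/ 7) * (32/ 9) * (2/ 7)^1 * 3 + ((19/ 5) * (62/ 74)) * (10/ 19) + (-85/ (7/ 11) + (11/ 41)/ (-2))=-19725445/ 148666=-132.68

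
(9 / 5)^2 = 81 / 25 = 3.24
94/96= 47/48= 0.98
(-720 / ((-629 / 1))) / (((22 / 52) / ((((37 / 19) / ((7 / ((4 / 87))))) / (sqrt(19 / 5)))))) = 24960* sqrt(95) / 13703921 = 0.02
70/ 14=5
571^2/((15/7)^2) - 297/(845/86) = 70974.26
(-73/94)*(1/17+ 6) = -7519/1598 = -4.71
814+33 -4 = 843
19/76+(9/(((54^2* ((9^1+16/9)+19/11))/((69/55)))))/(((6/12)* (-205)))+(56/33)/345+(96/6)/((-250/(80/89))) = 50759519963/257156524350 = 0.20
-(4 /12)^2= -1 /9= -0.11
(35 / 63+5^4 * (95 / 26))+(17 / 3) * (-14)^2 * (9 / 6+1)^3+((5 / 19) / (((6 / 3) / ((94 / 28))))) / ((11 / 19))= 707716015 / 36036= 19639.14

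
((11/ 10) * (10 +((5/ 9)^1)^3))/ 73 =16313/ 106434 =0.15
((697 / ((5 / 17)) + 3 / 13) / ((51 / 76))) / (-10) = -5853976 / 16575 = -353.18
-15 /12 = -5 /4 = -1.25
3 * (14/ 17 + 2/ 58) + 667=330100/ 493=669.57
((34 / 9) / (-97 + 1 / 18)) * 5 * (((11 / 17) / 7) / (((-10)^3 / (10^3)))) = 44 / 2443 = 0.02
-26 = -26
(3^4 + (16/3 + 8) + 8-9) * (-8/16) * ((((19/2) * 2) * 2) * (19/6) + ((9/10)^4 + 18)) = -29187781/4500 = -6486.17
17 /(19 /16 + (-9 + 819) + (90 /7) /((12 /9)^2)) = 1904 /91663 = 0.02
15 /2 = 7.50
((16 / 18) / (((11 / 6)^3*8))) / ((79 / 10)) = 240 / 105149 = 0.00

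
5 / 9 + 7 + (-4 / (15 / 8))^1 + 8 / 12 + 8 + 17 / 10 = 1421 / 90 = 15.79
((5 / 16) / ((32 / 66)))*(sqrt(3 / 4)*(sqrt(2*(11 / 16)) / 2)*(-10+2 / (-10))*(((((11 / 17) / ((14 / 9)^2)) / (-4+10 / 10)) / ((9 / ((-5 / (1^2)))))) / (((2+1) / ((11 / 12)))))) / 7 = -0.01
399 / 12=133 / 4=33.25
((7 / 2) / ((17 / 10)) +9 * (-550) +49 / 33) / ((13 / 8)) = -22199696 / 7293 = -3043.97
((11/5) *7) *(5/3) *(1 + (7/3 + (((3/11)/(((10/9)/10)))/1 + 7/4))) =6965/36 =193.47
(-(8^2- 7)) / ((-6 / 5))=95 / 2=47.50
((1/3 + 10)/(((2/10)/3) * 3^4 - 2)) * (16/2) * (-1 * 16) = -19840/51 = -389.02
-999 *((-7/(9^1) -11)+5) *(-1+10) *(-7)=-426573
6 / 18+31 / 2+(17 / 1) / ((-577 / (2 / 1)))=54611 / 3462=15.77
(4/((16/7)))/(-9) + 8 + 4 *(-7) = -727/36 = -20.19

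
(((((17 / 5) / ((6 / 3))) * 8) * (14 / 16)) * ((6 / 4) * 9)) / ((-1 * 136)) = -189 / 160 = -1.18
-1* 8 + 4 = -4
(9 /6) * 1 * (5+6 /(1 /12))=231 /2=115.50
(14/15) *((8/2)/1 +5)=42/5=8.40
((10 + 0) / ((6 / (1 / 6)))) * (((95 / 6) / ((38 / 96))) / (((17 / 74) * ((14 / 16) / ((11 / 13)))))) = 651200 / 13923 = 46.77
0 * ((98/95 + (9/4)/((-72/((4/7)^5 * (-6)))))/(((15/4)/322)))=0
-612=-612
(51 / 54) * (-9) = -17 / 2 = -8.50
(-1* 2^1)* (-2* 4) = 16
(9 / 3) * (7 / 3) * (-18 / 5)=-126 / 5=-25.20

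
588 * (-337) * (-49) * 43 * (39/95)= 16283072988/95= 171400768.29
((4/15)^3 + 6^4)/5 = 4374064/16875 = 259.20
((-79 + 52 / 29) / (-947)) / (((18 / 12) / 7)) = 31346 / 82389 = 0.38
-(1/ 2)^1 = -1/ 2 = -0.50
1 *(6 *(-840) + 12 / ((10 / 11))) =-25134 / 5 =-5026.80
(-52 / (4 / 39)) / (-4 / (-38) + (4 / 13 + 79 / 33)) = -4132557 / 22879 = -180.63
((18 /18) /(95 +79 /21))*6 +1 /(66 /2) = 3116 /34221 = 0.09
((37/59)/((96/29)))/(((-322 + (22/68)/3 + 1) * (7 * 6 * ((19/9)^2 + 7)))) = -0.00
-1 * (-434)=434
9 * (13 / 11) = 117 / 11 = 10.64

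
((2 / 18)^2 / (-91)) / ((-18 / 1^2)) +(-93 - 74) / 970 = -5539064 / 32174415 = -0.17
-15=-15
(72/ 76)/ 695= 18/ 13205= 0.00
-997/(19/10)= -9970/19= -524.74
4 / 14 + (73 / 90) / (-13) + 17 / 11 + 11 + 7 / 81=10423121 / 810810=12.86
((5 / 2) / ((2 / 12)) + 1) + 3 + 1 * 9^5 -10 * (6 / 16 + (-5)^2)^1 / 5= 236069 / 4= 59017.25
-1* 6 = -6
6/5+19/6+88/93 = 1647/310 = 5.31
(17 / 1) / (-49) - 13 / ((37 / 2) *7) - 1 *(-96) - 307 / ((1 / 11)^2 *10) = -65615141 / 18130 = -3619.15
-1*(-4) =4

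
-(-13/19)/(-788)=-13/14972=-0.00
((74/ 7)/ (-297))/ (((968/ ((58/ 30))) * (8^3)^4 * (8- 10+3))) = -1073/ 1037220170893885440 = -0.00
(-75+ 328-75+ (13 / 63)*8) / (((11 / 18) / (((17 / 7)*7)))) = 384812 / 77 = 4997.56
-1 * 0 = 0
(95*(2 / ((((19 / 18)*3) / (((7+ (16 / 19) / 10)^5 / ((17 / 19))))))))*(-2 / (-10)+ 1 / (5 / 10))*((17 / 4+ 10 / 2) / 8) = 168574152542398053 / 55386425000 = 3043600.53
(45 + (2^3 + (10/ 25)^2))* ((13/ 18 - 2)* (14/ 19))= -50.05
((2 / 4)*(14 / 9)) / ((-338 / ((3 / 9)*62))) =-217 / 4563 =-0.05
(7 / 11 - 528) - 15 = -5966 / 11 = -542.36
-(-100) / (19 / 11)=1100 / 19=57.89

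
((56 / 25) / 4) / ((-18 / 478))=-3346 / 225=-14.87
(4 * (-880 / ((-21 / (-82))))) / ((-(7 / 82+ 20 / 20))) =23668480 / 1869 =12663.71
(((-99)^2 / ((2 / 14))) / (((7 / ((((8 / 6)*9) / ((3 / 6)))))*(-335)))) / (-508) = 58806 / 42545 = 1.38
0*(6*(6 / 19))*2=0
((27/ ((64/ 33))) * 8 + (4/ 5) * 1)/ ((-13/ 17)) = -146.69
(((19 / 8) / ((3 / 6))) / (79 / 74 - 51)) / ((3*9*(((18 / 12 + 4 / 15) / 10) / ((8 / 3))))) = -0.05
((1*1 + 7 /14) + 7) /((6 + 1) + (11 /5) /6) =15 /13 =1.15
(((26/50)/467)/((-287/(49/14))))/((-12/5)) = 13/2297640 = 0.00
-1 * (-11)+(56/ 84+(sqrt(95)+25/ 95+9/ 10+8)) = sqrt(95)+11873/ 570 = 30.58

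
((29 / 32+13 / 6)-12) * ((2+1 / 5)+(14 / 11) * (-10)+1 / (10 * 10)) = 9914633 / 105600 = 93.89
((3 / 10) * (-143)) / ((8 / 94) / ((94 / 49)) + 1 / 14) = -6633627 / 17905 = -370.49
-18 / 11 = -1.64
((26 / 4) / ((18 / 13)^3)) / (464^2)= 28561 / 2511212544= 0.00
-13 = -13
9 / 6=1.50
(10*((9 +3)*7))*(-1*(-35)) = 29400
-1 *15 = -15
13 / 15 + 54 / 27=43 / 15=2.87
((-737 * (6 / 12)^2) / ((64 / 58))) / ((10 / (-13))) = 277849 / 1280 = 217.07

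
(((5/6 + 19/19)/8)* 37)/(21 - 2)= 407/912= 0.45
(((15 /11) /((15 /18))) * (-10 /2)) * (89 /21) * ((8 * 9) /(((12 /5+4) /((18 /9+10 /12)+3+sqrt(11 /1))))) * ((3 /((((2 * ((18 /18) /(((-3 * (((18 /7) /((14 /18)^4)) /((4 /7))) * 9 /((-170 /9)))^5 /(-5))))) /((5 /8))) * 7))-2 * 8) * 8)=1.284e+9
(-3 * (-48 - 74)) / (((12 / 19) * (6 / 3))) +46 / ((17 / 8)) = 21175 / 68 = 311.40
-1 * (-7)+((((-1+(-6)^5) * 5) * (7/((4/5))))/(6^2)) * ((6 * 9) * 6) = -12248747/4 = -3062186.75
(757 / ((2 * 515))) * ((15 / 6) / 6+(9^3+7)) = 6689609 / 12360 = 541.23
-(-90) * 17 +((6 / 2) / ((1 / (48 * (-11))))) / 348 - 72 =42150 / 29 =1453.45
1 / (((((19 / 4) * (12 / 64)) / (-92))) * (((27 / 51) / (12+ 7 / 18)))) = -2417.31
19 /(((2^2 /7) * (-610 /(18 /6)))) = -399 /2440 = -0.16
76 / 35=2.17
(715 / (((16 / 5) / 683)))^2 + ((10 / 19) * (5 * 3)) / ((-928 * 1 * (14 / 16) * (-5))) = 22995514902987545 / 987392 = 23289144436.04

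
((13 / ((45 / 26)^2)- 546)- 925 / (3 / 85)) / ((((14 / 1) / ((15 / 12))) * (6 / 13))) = -100599083 / 19440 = -5174.85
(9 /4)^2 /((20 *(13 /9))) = 729 /4160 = 0.18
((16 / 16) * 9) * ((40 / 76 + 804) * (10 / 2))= 687870 / 19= 36203.68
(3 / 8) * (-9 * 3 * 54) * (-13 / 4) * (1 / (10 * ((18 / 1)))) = 3159 / 320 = 9.87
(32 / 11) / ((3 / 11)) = 32 / 3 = 10.67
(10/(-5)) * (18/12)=-3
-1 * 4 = -4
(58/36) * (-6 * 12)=-116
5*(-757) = -3785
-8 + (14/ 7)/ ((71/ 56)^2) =-34056/ 5041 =-6.76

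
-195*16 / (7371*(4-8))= 20 / 189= 0.11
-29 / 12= -2.42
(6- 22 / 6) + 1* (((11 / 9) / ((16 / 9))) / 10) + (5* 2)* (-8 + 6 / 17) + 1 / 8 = -603379 / 8160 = -73.94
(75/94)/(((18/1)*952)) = 25/536928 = 0.00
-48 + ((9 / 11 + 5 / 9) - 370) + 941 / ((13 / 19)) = 958.68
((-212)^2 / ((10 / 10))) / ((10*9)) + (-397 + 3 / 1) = 4742 / 45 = 105.38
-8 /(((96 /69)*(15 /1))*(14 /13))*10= -299 /84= -3.56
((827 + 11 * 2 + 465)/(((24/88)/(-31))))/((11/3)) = -40734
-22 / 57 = -0.39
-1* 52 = -52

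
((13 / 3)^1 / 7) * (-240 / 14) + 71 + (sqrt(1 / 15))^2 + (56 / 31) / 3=1391174 / 22785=61.06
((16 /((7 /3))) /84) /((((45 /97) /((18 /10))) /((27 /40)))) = 2619 /12250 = 0.21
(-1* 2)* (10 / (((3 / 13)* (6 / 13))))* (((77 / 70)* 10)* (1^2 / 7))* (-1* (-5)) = -92950 / 63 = -1475.40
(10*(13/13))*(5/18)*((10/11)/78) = 125/3861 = 0.03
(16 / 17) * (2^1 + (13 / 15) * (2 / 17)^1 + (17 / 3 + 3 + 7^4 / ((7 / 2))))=2842816 / 4335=655.78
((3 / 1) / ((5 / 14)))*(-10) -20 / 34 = -84.59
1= 1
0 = 0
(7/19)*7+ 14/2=182/19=9.58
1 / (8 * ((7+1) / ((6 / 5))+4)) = 3 / 256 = 0.01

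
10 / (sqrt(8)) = 5 * sqrt(2) / 2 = 3.54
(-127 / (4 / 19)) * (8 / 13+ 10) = -166497 / 26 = -6403.73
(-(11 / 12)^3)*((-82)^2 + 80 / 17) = -5182.82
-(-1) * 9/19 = 9/19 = 0.47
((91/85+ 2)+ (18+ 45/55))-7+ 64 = 73761/935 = 78.89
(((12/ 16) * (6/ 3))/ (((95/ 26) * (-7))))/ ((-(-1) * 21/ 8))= -104/ 4655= -0.02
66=66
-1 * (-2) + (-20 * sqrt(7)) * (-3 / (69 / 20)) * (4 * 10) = 2 + 16000 * sqrt(7) / 23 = 1842.52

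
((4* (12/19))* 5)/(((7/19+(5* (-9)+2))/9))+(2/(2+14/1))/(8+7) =-319/120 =-2.66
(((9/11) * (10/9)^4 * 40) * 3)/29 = 400000/77517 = 5.16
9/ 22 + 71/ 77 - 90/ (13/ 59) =-815075/ 2002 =-407.13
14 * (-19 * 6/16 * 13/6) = -1729/8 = -216.12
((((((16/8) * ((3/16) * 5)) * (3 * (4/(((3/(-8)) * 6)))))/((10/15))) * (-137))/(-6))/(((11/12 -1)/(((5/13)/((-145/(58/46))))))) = -4110/299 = -13.75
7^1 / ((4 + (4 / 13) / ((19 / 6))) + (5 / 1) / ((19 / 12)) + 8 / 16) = 3458 / 3831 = 0.90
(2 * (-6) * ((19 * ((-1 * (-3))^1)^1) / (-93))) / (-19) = -12 / 31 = -0.39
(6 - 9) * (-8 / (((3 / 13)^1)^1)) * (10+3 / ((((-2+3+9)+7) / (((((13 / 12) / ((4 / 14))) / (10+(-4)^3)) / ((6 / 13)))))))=5712941 / 5508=1037.21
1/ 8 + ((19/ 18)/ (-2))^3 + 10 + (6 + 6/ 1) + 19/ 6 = 1173149/ 46656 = 25.14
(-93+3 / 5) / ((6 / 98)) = -1509.20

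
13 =13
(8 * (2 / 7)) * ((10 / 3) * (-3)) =-160 / 7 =-22.86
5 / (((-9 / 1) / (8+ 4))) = -20 / 3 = -6.67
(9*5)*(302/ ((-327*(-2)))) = 2265/ 109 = 20.78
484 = 484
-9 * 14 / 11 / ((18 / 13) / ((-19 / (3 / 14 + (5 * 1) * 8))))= 24206 / 6193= 3.91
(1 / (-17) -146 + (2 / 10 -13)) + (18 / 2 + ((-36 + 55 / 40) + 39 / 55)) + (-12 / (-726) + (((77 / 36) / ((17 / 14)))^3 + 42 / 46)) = -7072161470371 / 39870115164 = -177.38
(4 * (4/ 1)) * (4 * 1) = 64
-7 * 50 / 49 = -50 / 7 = -7.14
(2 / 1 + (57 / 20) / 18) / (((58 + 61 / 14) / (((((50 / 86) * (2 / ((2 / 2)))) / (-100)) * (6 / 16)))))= -1813 / 12012480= -0.00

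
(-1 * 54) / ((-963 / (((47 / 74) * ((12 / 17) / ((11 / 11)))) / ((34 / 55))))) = 46530 / 1144151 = 0.04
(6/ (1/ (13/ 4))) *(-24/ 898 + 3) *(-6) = -156195/ 449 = -347.87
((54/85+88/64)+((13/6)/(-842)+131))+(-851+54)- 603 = -1088143649/858840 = -1266.99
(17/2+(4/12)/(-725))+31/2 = 52199/2175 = 24.00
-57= -57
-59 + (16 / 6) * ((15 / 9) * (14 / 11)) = -5281 / 99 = -53.34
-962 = -962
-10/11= -0.91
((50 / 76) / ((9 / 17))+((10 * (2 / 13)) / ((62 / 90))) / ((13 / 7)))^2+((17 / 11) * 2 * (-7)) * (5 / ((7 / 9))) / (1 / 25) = -122583791931446125 / 35313575667084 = -3471.29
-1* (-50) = 50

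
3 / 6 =1 / 2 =0.50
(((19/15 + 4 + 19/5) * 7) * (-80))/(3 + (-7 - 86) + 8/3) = 7616/131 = 58.14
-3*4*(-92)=1104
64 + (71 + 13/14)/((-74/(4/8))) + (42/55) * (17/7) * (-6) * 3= 3433863/113960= 30.13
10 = 10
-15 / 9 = -5 / 3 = -1.67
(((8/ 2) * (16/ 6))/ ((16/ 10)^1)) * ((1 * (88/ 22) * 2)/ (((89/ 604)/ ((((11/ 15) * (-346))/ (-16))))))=4597648/ 801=5739.89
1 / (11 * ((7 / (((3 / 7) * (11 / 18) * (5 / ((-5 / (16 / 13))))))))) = -0.00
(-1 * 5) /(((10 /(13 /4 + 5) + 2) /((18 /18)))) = -165 /106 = -1.56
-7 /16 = -0.44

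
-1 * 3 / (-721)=3 / 721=0.00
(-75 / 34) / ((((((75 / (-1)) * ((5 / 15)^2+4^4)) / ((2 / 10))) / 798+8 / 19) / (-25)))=-2244375 / 4880989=-0.46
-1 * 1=-1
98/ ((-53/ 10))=-980/ 53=-18.49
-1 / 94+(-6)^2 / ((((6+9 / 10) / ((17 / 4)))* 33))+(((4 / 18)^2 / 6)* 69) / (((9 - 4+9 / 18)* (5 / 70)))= 4058543 / 1926342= 2.11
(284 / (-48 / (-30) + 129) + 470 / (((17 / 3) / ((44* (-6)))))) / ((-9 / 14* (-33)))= -3402680120 / 3296997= -1032.05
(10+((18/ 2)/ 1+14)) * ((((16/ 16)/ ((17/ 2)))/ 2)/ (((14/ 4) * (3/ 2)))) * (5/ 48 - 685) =-361625/ 1428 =-253.24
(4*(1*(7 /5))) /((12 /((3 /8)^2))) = 21 /320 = 0.07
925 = 925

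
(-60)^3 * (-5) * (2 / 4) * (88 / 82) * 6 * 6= 855360000 / 41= 20862439.02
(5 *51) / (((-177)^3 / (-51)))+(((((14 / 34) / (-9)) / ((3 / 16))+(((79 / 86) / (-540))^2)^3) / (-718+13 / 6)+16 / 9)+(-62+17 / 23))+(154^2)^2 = 324325289128268906619711710790677737984440043531 / 576630986609582909332892420474880000000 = 562448596.52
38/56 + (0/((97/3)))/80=19/28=0.68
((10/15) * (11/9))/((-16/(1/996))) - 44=-9465995/215136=-44.00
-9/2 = -4.50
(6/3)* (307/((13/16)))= 9824/13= 755.69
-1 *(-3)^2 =-9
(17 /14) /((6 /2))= 17 /42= 0.40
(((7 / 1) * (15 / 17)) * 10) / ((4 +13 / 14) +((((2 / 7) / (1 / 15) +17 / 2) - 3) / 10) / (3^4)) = 11907000 / 952459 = 12.50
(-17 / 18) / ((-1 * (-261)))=-17 / 4698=-0.00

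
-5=-5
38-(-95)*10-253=735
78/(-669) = -26/223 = -0.12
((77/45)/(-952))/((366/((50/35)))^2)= -55/2008536264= -0.00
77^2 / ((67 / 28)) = 166012 / 67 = 2477.79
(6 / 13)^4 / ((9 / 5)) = 720 / 28561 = 0.03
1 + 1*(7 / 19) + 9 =197 / 19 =10.37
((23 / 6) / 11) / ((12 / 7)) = 0.20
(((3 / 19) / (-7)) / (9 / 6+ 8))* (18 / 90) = -0.00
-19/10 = -1.90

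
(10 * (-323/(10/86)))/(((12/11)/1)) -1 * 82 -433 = -155869/6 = -25978.17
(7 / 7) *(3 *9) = 27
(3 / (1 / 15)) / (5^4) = 9 / 125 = 0.07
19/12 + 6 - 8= -5/12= -0.42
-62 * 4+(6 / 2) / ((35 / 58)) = -243.03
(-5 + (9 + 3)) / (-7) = -1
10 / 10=1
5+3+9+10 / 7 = 129 / 7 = 18.43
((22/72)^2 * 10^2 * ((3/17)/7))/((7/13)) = 39325/89964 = 0.44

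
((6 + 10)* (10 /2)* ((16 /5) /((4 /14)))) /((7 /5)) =640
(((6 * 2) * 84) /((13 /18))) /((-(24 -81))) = 6048 /247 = 24.49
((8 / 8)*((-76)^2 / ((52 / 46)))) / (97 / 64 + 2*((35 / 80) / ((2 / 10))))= 4251136 / 4901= 867.40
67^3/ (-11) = -300763/ 11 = -27342.09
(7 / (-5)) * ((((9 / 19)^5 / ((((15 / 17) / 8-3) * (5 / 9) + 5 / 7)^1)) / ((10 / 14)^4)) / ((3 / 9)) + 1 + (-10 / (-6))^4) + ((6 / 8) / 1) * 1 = -70316789261859499 / 6380442854437500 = -11.02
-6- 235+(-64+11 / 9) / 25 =-10958 / 45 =-243.51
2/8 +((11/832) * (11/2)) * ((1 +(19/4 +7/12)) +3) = 1159/1248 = 0.93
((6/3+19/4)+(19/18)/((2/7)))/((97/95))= 10.23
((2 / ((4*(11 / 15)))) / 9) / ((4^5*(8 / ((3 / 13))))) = 5 / 2342912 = 0.00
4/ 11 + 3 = 37/ 11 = 3.36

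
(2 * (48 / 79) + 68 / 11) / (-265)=-6428 / 230285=-0.03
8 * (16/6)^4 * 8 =262144/81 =3236.35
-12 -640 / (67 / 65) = -42404 / 67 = -632.90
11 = 11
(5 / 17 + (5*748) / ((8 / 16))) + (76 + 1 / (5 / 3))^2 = 5672838 / 425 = 13347.85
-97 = -97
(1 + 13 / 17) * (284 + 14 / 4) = 507.35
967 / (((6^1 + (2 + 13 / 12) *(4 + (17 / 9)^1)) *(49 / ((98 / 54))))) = 3868 / 2609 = 1.48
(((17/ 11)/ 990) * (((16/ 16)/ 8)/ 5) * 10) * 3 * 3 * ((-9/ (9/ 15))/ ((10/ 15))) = -153/ 1936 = -0.08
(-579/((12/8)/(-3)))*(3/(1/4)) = 13896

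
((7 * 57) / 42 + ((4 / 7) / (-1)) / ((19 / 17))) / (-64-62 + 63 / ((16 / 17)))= -6376 / 41895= -0.15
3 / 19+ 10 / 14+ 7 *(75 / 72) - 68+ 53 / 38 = -186545 / 3192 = -58.44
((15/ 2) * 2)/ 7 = 15/ 7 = 2.14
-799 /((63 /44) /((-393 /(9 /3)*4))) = 18421744 /63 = 292408.63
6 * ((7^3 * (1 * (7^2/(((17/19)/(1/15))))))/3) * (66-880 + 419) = -50454614/51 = -989306.16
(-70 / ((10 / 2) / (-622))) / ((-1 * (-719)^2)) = -0.02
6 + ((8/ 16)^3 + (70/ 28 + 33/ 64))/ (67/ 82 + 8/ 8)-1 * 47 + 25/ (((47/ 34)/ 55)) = 214103391/ 224096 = 955.41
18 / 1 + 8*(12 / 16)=24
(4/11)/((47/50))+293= 293.39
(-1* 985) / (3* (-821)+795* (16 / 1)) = -985 / 10257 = -0.10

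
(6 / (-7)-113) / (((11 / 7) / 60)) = -47820 / 11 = -4347.27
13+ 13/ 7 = 104/ 7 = 14.86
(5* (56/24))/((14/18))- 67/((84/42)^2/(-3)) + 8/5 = 1337/20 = 66.85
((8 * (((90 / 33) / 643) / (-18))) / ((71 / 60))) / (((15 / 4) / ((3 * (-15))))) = 9600 / 502183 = 0.02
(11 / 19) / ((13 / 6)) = 66 / 247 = 0.27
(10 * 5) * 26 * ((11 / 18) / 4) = 3575 / 18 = 198.61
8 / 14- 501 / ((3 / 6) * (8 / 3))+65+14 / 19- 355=-353483 / 532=-664.44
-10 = -10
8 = 8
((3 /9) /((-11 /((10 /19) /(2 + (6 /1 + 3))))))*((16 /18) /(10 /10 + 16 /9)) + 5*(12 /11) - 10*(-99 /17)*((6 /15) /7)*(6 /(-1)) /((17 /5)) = -29187868 /69763155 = -0.42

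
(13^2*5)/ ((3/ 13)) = 10985/ 3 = 3661.67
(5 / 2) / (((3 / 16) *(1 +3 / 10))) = 10.26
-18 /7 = -2.57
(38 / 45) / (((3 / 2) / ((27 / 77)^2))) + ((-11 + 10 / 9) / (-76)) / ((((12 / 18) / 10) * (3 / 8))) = 26734942 / 5069295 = 5.27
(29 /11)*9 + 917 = 10348 /11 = 940.73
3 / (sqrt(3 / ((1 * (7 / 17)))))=sqrt(357) / 17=1.11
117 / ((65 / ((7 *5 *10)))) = 630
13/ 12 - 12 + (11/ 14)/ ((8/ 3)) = -3569/ 336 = -10.62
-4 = -4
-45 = -45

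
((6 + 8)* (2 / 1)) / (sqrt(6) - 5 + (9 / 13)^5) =-9343151704432 / 1201776662981 - 1930018885886* sqrt(6) / 1201776662981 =-11.71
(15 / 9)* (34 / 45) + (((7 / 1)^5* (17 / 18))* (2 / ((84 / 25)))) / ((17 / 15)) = 900511 / 108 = 8338.06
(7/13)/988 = 0.00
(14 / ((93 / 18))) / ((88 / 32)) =336 / 341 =0.99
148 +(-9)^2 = 229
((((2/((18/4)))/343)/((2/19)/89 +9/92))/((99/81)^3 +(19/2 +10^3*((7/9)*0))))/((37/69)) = 6955935264/3227952537649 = 0.00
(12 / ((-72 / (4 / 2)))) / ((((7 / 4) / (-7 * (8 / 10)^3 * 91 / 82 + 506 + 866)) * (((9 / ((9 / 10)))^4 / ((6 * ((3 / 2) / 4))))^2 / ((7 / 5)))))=-47325033 / 2562500000000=-0.00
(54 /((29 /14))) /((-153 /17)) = -84 /29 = -2.90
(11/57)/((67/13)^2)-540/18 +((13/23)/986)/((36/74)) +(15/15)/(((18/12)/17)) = -649607068745/34816127364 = -18.66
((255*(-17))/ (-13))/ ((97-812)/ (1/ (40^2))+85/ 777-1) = -3368295/ 11555552996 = -0.00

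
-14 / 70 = -1 / 5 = -0.20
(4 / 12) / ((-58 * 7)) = -1 / 1218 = -0.00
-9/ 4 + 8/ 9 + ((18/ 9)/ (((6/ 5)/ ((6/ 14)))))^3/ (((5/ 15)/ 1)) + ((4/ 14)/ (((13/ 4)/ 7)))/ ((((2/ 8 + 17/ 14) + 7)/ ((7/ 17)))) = -51283025/ 215583732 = -0.24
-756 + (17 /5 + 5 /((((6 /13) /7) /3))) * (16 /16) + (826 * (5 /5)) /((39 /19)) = -47849 /390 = -122.69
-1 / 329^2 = -1 / 108241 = -0.00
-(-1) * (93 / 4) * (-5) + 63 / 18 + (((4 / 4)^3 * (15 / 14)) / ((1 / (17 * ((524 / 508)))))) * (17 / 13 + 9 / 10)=-117670 / 1651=-71.27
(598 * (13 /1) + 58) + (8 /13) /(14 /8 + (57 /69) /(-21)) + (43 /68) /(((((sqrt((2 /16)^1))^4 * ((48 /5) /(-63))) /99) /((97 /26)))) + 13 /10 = -65926598874 /730405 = -90260.33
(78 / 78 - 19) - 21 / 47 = -867 / 47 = -18.45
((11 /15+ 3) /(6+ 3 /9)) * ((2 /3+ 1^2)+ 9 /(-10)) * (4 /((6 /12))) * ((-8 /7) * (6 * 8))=-94208 /475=-198.33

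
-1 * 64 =-64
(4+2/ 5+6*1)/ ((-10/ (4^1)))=-104/ 25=-4.16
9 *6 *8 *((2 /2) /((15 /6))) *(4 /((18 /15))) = 576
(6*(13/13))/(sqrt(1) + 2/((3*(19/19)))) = 18/5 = 3.60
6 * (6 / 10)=18 / 5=3.60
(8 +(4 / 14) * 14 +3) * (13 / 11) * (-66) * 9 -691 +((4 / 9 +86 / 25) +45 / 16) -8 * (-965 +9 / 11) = -138633601 / 39600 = -3500.85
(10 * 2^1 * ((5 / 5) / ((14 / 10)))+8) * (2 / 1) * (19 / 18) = 988 / 21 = 47.05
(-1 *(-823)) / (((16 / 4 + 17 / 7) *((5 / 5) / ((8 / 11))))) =46088 / 495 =93.11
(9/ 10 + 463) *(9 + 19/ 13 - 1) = 570597/ 130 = 4389.21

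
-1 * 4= -4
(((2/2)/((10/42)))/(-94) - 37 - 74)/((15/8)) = -69588/1175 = -59.22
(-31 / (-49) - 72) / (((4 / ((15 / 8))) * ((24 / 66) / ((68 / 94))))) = -9809085 / 147392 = -66.55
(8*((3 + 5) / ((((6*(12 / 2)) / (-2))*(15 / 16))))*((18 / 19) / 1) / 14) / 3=-512 / 5985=-0.09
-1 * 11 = -11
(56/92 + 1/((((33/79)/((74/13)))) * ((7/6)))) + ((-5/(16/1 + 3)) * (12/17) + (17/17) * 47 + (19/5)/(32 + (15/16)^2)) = 59.22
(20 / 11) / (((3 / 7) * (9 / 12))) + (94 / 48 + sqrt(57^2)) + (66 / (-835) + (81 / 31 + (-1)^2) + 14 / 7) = 1438114123 / 20500920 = 70.15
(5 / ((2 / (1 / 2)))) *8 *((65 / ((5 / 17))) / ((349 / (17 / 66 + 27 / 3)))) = 675155 / 11517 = 58.62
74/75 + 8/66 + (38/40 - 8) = -19609/3300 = -5.94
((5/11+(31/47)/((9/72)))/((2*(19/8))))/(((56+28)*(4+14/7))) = 2963/1237698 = 0.00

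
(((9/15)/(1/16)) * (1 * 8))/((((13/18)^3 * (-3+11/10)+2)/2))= 8957952/74897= 119.60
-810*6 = -4860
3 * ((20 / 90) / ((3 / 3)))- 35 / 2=-101 / 6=-16.83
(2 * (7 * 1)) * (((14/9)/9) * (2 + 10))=784/27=29.04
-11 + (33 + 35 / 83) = 1861 / 83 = 22.42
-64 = -64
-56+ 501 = 445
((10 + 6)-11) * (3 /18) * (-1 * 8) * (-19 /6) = 190 /9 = 21.11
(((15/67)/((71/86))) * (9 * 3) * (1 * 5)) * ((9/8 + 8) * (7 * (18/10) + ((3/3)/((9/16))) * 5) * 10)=71785.57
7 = 7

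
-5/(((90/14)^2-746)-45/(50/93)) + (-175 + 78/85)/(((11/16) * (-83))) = 91648140106/29979044315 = 3.06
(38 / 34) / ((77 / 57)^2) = 61731 / 100793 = 0.61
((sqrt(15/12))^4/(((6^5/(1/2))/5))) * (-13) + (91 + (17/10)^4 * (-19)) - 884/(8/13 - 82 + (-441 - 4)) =-23418962299313/354741120000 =-66.02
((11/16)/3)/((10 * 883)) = 11/423840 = 0.00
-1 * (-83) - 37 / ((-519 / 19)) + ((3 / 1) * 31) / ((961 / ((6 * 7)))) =1422574 / 16089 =88.42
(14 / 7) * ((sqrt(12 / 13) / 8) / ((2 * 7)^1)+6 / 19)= sqrt(39) / 364+12 / 19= 0.65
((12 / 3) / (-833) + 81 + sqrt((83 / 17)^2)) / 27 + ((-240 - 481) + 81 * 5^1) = -413860 / 1323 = -312.82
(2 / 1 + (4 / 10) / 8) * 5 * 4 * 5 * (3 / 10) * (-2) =-123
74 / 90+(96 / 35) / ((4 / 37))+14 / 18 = 944 / 35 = 26.97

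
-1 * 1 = -1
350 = 350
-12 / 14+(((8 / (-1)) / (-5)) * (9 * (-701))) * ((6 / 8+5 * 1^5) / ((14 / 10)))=-41460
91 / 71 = 1.28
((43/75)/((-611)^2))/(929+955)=43/52750257300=0.00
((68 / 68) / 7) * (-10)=-10 / 7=-1.43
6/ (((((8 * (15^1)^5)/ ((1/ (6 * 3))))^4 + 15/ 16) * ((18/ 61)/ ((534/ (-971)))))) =-173728/ 2221336547376713100000000000000014565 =-0.00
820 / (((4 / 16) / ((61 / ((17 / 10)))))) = 117694.12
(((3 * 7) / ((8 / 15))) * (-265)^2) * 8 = 22120875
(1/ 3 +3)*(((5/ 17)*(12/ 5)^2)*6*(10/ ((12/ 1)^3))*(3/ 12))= 5/ 102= 0.05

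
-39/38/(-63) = 13/798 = 0.02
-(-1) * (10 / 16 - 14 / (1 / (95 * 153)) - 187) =-1629411 / 8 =-203676.38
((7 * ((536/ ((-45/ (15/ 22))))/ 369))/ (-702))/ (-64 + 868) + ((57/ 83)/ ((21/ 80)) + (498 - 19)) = 7175891662145/ 14899606722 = 481.62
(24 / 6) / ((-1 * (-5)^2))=-4 / 25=-0.16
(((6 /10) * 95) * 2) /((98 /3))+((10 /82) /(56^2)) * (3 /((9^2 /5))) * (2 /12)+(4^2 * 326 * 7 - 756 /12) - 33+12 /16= 758608537849 /20829312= 36420.24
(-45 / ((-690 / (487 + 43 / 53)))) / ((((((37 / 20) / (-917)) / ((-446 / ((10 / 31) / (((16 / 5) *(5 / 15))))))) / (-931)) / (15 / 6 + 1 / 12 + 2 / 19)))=-13127708475067088 / 225515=-58212129902.96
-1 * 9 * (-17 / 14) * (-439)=-67167 / 14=-4797.64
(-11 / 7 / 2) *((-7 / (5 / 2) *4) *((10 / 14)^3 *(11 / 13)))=2.71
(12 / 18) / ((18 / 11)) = 11 / 27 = 0.41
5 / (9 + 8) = 5 / 17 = 0.29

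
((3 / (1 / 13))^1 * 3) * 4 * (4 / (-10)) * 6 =-5616 / 5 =-1123.20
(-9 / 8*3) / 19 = -27 / 152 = -0.18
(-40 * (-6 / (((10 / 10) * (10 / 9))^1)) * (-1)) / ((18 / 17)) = -204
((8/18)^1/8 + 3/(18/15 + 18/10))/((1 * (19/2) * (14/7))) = 1/18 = 0.06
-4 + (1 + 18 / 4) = 3 / 2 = 1.50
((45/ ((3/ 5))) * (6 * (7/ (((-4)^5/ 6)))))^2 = 22325625/ 65536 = 340.66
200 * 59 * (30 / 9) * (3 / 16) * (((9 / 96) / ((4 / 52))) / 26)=22125 / 64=345.70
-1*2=-2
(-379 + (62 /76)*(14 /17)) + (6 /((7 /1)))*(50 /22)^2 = -373.90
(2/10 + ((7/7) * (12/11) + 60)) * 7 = 23597/55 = 429.04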